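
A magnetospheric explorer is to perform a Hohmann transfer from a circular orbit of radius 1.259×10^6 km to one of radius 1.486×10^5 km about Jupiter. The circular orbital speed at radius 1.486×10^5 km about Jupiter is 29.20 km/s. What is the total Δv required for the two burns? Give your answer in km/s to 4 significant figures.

From the circular-orbit relation v² = μ/r at r = 1.486×10^5 km: μ = v²r = (29.20)² × 1.486×10^5 = 1.26702×10^8 km³/s².
The Hohmann ellipse has a_t = (r₁ + r₂)/2 = 7.038×10^5 km.
Circular speed at r₁: v₁ = √(μ/r₁) = √(1.26702×10^8/1.259×10^6) = 10.032 km/s.
On the transfer ellipse at r₁, vis-viva gives v_a = √[μ(2/r₁ − 1/a_t)] = 4.6096 km/s.
First burn Δv₁ = |v_a − v₁| = 5.422 km/s.
At r₂, v₂ = √(μ/r₂) = 29.200 km/s.
Transfer-orbit speed at r₂: v_p = √[μ(2/r₂ − 1/a_t)] = 39.055 km/s.
Second burn Δv₂ = |v₂ − v_p| = 9.855 km/s.
Δv = Δv₁ + Δv₂ = 5.422 + 9.855 = 15.28 km/s.

Δv = 15.28 km/s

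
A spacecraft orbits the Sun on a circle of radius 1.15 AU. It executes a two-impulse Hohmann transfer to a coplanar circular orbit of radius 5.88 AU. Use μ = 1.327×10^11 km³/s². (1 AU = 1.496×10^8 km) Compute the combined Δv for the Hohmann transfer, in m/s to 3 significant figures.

In km: r₁ = 1.15 × 1.496×10^8 = 1.7204×10^8 km; r₂ = 5.88 × 1.496×10^8 = 8.79648×10^8 km.
Semi-major axis of the transfer orbit: a_t = (1.7204×10^8 + 8.79648×10^8)/2 = 5.25844×10^8 km.
Circular speed at r₁: v₁ = √(μ/r₁) = √(1.327×10^11/1.7204×10^8) = 27.77287 km/s.
On the transfer ellipse at r₁, v² = μ(2/r − 1/a) gives v_p = √[μ(2/r₁ − 1/a_t)] = 35.92086 km/s.
First burn Δv₁ = |v_p − v₁| = 8.14799 km/s.
Circular speed at r₂: v₂ = √(μ/r₂) = 12.28234 km/s.
Transfer-orbit speed at r₂: v_a = √[μ(2/r₂ − 1/a_t)] = 7.025339 km/s.
Second burn Δv₂ = |v₂ − v_a| = 5.25700 km/s.
Total Δv = Δv₁ + Δv₂ = 13.40 km/s.

Δv = 13400 m/s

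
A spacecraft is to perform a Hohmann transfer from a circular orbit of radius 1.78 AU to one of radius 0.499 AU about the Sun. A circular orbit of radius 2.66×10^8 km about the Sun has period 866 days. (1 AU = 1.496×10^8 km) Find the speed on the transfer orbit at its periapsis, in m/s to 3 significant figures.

From Kepler's third law T² = 4π²r³/μ at r = 2.66×10^8 km, T = 866 days = 866 × 86400 s = 7.48224×10^7 s: μ = 4π²r³/T² = 1.32722×10^11 km³/s².
In km: r₁ = 1.78 × 1.496×10^8 = 2.66288×10^8 km; r₂ = 0.499 × 1.496×10^8 = 7.46504×10^7 km.
Transfer-ellipse semi-major axis a_t = (r₁ + r₂)/2 = (2.66288×10^8 + 7.46504×10^7)/2 = 1.704692×10^8 km.
At periapsis, r = 7.46504×10^7 km.
From the vis-viva equation, v = √[μ(2/r − 1/a_t)] = 52.70 km/s.

v = 52700 m/s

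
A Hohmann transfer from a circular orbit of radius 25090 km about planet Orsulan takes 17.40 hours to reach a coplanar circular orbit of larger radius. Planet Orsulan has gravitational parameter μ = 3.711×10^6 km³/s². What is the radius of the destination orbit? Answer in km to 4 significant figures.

r₂ = 2.026×10^5 km

Transfer time t = 17.40 hours = 62640 s, and t = π√(a_t³/μ).
So a_t = (μ t²/π²)^(1/3) = (3.711×10^6 × (62640)² / π²)^(1/3) = 1.1384×10^5 km.
Since a_t = (r₁ + r₂)/2, r₂ = 2a_t − r₁ = 2×1.1384×10^5 − 25090 = 2.0259×10^5 km.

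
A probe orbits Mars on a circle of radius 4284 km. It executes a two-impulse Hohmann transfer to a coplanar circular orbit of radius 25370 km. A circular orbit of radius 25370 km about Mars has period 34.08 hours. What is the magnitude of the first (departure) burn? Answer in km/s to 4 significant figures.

From Kepler's third law T² = 4π²r³/μ at r = 25370 km, T = 34.08 hours = 34.08 × 3600 s = 1.22688×10^5 s: μ = 4π²r³/T² = 42826.9 km³/s².
Semi-major axis of the transfer orbit: a_t = (4284 + 25370)/2 = 14827 km.
On the circular orbit at r = 4284 km, v_c = √(μ/r) = 3.1618 km/s.
Transfer-orbit speed at the same r (vis-viva, a = a_t): v_t = √[μ(2/r − 1/a_t)] = 4.1359 km/s.
Δv₁ = |v_t − v_c| = |4.1359 − 3.1618| = 0.9741 km/s.

Δv₁ = 0.9741 km/s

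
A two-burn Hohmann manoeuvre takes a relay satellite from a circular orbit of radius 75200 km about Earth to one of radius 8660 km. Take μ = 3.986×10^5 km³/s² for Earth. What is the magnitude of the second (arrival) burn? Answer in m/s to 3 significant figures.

The Hohmann ellipse has a_t = (r₁ + r₂)/2 = 41930 km.
On the circular orbit at r = 8660 km, v_c = √(μ/r) = 6.7844 km/s.
Vis-viva on the transfer ellipse at r = 8660 km gives v_t = √[μ(2/r − 1/a_t)] = 9.0857 km/s.
Δv₂ = |v_t − v_c| = |9.0857 − 6.7844| = 2.301 km/s.

Δv₂ = 2300 m/s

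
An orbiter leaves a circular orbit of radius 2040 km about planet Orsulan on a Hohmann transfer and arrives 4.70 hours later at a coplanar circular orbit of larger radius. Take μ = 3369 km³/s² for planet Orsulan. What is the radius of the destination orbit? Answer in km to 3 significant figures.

Transfer time t = 4.70 hours = 16920 s, and t = π√(a_t³/μ).
So a_t = (μ t²/π²)^(1/3) = (3369 × (16920)² / π²)^(1/3) = 4606.1 km.
Since a_t = (r₁ + r₂)/2, r₂ = 2a_t − r₁ = 2×4606.1 − 2040 = 7172.2 km.

r₂ = 7170 km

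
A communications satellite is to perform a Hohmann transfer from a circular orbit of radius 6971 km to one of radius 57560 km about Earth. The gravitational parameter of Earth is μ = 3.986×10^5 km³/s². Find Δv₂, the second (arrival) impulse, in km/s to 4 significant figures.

Transfer-ellipse semi-major axis a_t = (r₁ + r₂)/2 = (6971 + 57560)/2 = 32265.5 km.
On the circular orbit at r = 57560 km, v_c = √(μ/r) = 2.6315 km/s.
Vis-viva on the transfer ellipse at r = 57560 km gives v_t = √[μ(2/r − 1/a_t)] = 1.2232 km/s.
Δv₂ = |v_t − v_c| = |1.2232 − 2.6315| = 1.408 km/s.

Δv₂ = 1.408 km/s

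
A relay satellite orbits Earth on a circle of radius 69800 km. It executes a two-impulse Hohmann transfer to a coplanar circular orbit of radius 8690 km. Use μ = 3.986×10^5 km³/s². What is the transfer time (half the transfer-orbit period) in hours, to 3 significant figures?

t = 10.7 hours

The Hohmann ellipse has a_t = (r₁ + r₂)/2 = 39245 km.
Half the transfer-orbit period gives t = π√(a_t³/μ) = 38690 s.
Converting: 38690 s ÷ 3600 s/hour = 10.7 hours.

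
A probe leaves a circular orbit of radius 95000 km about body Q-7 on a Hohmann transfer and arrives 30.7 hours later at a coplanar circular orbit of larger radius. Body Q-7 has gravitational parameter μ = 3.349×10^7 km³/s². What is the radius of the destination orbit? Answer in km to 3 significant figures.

r₂ = 5.97×10^5 km

Transfer time t = 30.7 hours = 1.1052×10^5 s, and t = π√(a_t³/μ).
So a_t = (μ t²/π²)^(1/3) = (3.349×10^7 × (1.1052×10^5)² / π²)^(1/3) = 3.4607×10^5 km.
Since a_t = (r₁ + r₂)/2, r₂ = 2a_t − r₁ = 2×3.4607×10^5 − 95000 = 5.9714×10^5 km.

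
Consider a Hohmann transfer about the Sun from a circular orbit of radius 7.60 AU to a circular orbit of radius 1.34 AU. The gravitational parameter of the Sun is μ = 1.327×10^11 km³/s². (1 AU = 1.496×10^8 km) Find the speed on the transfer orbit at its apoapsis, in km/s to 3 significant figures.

In km: r₁ = 7.60 × 1.496×10^8 = 1.13696×10^9 km; r₂ = 1.34 × 1.496×10^8 = 2.00464×10^8 km.
The Hohmann ellipse has a_t = (r₁ + r₂)/2 = 6.68712×10^8 km.
The apoapsis of the transfer ellipse is at r = 1.13696×10^9 km.
Vis-viva: v = √[μ(2/r − 1/a_t)] = √[1.327×10^11 × (2/1.13696×10^9 − 1/6.68712×10^8)] = 5.915 km/s.

v = 5.92 km/s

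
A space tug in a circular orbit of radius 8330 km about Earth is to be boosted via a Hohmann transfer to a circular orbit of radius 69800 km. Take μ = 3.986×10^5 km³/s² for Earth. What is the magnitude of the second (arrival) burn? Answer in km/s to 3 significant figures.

Semi-major axis of the transfer orbit: a_t = (8330 + 69800)/2 = 39065 km.
Circular speed at r = 69800 km: v_c = √(μ/r) = 2.3897 km/s.
Transfer-orbit speed at the same r (vis-viva, a = a_t): v_t = √[μ(2/r − 1/a_t)] = 1.1035 km/s.
Δv₂ = |v_t − v_c| = |1.1035 − 2.3897| = 1.286 km/s.

Δv₂ = 1.29 km/s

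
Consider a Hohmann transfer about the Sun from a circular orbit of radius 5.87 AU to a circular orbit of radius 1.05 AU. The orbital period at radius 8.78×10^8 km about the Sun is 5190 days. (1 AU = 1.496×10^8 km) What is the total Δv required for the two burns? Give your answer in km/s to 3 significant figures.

From Kepler's third law T² = 4π²r³/μ at r = 8.78×10^8 km, T = 5190 days = 5190 × 86400 s = 4.48416×10^8 s: μ = 4π²r³/T² = 1.32887×10^11 km³/s².
In km: r₁ = 5.87 × 1.496×10^8 = 8.78152×10^8 km; r₂ = 1.05 × 1.496×10^8 = 1.5708×10^8 km.
The Hohmann ellipse has a_t = (r₁ + r₂)/2 = 5.17616×10^8 km.
Circular speed at r₁: v₁ = √(μ/r₁) = √(1.32887×10^11/8.78152×10^8) = 12.3014 km/s.
On the transfer ellipse at r₁, vis-viva gives v_a = √[μ(2/r₁ − 1/a_t)] = 6.77661 km/s.
First burn Δv₁ = |v_a − v₁| = 5.525 km/s.
Circular speed at r₂: v₂ = √(μ/r₂) = 29.0857 km/s.
Transfer-orbit speed at r₂: v_p = √[μ(2/r₂ − 1/a_t)] = 37.8845 km/s.
Second burn Δv₂ = |v₂ − v_p| = 8.799 km/s.
Δv = Δv₁ + Δv₂ = 5.525 + 8.799 = 14.32 km/s.

Δv = 14.3 km/s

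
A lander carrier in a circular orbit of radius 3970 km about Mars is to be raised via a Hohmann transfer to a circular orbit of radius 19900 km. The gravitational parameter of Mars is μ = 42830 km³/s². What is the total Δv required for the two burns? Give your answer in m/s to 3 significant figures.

Δv = 1580 m/s

The Hohmann ellipse has a_t = (r₁ + r₂)/2 = 11935 km.
Circular speed at r₁: v₁ = √(μ/r₁) = √(42830/3970) = 3.2846 km/s.
On the transfer ellipse at r₁, v² = μ(2/r − 1/a) gives v_p = √[μ(2/r₁ − 1/a_t)] = 4.2413 km/s.
First burn Δv₁ = |v_p − v₁| = 0.9567 km/s.
At r₂, v₂ = √(μ/r₂) = 1.467 km/s.
Transfer-orbit speed at r₂: v_a = √[μ(2/r₂ − 1/a_t)] = 0.8461 km/s.
Second burn Δv₂ = |v₂ − v_a| = 0.6209 km/s.
Δv = Δv₁ + Δv₂ = 0.9567 + 0.6209 = 1.578 km/s.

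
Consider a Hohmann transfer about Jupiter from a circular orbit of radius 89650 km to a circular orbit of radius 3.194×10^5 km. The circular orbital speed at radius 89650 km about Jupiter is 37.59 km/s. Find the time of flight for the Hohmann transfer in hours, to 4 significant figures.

From the circular-orbit relation v² = μ/r at r = 89650 km: μ = v²r = (37.59)² × 89650 = 1.26676×10^8 km³/s².
The Hohmann ellipse has a_t = (r₁ + r₂)/2 = 2.04525×10^5 km.
By Kepler's third law the transfer-orbit period is T = 2π√(a_t³/μ), so t = T/2 = 25820 s.
Converting: 25820 s ÷ 3600 s/hour = 7.172 hours.

t = 7.172 hours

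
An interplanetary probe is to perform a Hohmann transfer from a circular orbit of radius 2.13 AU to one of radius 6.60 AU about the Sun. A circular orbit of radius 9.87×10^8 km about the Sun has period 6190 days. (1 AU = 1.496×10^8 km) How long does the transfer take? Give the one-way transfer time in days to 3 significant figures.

From Kepler's third law T² = 4π²r³/μ at r = 9.87×10^8 km, T = 6190 days = 6190 × 86400 s = 5.34816×10^8 s: μ = 4π²r³/T² = 1.32710×10^11 km³/s².
In km: r₁ = 2.13 × 1.496×10^8 = 3.18648×10^8 km; r₂ = 6.60 × 1.496×10^8 = 9.8736×10^8 km.
Transfer-ellipse semi-major axis a_t = (r₁ + r₂)/2 = (3.18648×10^8 + 9.8736×10^8)/2 = 6.53004×10^8 km.
By Kepler's third law the transfer-orbit period is T = 2π√(a_t³/μ), so t = T/2 = 1.439×10^8 s.
Converting: 1.439×10^8 s ÷ 86400 s/day = 1670 days.

t = 1670 days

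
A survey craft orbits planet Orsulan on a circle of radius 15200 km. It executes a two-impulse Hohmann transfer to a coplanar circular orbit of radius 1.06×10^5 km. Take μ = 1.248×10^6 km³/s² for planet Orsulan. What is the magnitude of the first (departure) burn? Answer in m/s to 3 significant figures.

Transfer-ellipse semi-major axis a_t = (r₁ + r₂)/2 = (15200 + 1.060×10^5)/2 = 60600 km.
On the circular orbit at r = 15200 km, v_c = √(μ/r) = 9.0612 km/s.
Transfer-orbit speed at the same r (vis-viva, a = a_t): v_t = √[μ(2/r − 1/a_t)] = 11.984 km/s.
Δv₁ = |v_t − v_c| = |11.984 − 9.0612| = 2.923 km/s.

Δv₁ = 2920 m/s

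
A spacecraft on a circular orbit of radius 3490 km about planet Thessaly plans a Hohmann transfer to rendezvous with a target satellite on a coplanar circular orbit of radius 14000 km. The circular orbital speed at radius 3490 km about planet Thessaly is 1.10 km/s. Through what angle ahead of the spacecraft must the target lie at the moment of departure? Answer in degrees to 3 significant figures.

From the circular-orbit relation v² = μ/r at r = 3490 km: μ = v²r = (1.10)² × 3490 = 4222.90 km³/s².
Semi-major axis of the transfer orbit: a_t = (3490 + 14000)/2 = 8745 km.
The half-period of the transfer ellipse is t = π√(a_t³/μ) = 39535.22 s.
Target angular speed ω₂ = √(μ/r₂³) = 3.922955×10^-5 rad/s.
Angle swept by the target during transfer: ω₂·t = 1.5509 rad = 88.86°.
Arrival is 180° from departure on the ellipse, so φ = 180° − 88.86° = 91.1°.

φ = 91.1°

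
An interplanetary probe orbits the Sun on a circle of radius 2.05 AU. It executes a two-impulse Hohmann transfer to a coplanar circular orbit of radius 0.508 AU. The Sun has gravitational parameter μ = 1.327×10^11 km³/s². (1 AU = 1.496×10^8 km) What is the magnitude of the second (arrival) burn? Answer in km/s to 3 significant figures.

Δv₂ = 11.1 km/s

In km: r₁ = 2.05 × 1.496×10^8 = 3.0668×10^8 km; r₂ = 0.508 × 1.496×10^8 = 7.59968×10^7 km.
Semi-major axis of the transfer orbit: a_t = (3.0668×10^8 + 7.59968×10^7)/2 = 1.913384×10^8 km.
On the circular orbit at r = 7.59968×10^7 km, v_c = √(μ/r) = 41.787 km/s.
Vis-viva on the transfer ellipse at r = 7.59968×10^7 km gives v_t = √[μ(2/r − 1/a_t)] = 52.903 km/s.
Δv₂ = |v_t − v_c| = |52.903 − 41.787| = 11.12 km/s.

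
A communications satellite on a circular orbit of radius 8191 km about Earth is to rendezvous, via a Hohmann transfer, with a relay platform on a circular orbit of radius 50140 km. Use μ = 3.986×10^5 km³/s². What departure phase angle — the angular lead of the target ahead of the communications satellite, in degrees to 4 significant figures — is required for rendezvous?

φ = 100.1°

Semi-major axis of the transfer orbit: a_t = (8191 + 50140)/2 = 29165.5 km.
The half-period of the transfer ellipse is t = π√(a_t³/μ) = 24785 s.
The target's mean motion on its circular orbit is ω₂ = √(μ/r₂³) = 5.6233×10^-5 rad/s.
Angle swept by the target during transfer: ω₂·t = 1.39373 rad = 79.855°.
The communications satellite traverses 180° on the transfer ellipse, so the target must lead by 180° − 79.855° = 100.1°.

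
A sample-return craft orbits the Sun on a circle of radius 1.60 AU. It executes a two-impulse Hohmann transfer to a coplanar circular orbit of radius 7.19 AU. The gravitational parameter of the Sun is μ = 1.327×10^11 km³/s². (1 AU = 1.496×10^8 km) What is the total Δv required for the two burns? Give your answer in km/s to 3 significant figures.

In km: r₁ = 1.60 × 1.496×10^8 = 2.3936×10^8 km; r₂ = 7.19 × 1.496×10^8 = 1.075624×10^9 km.
Transfer-ellipse semi-major axis a_t = (r₁ + r₂)/2 = (2.3936×10^8 + 1.075624×10^9)/2 = 6.57492×10^8 km.
At r₁ the circular-orbit speed is v₁ = √(μ/r₁) = 23.55 km/s.
Transfer-orbit speed at r₁ (v² = μ(2/r − 1/a)): v_p = √[μ(2/r₁ − 1/a_t)] = 30.12 km/s.
First burn Δv₁ = |v_p − v₁| = 6.570 km/s.
At r₂, v₂ = √(μ/r₂) = 11.10722 km/s.
Transfer-orbit speed at r₂: v_a = √[μ(2/r₂ − 1/a_t)] = 6.701712 km/s.
Second burn Δv₂ = |v₂ − v_a| = 4.406 km/s.
Δv = Δv₁ + Δv₂ = 6.570 + 4.406 = 10.98 km/s.

Δv = 11.0 km/s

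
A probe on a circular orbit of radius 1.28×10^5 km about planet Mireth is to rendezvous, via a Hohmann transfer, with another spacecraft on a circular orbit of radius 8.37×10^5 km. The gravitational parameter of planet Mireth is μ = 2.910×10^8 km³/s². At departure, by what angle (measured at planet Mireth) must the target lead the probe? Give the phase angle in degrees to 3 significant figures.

φ = 101°

Transfer-ellipse semi-major axis a_t = (r₁ + r₂)/2 = (1.280×10^5 + 8.370×10^5)/2 = 4.825×10^5 km.
Transfer time t = π√(a_t³/μ) = 61720 s.
The target's mean motion on its circular orbit is ω₂ = √(μ/r₂³) = 2.228×10^-5 rad/s.
Angle swept by the target during transfer: ω₂·t = 1.375 rad = 78.78°.
The probe traverses 180° on the transfer ellipse, so the target must lead by 180° − 78.78° = 101°.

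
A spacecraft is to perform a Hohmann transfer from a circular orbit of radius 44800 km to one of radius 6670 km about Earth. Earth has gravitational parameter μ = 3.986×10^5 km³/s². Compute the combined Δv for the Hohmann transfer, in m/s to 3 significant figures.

The Hohmann ellipse has a_t = (r₁ + r₂)/2 = 25735 km.
Circular speed at r₁: v₁ = √(μ/r₁) = √(3.986×10^5/44800) = 2.983 km/s.
On the transfer ellipse at r₁, v² = μ(2/r − 1/a) gives v_a = √[μ(2/r₁ − 1/a_t)] = 1.519 km/s.
First burn Δv₁ = |v_a − v₁| = 1.464 km/s.
Circular speed at r₂: v₂ = √(μ/r₂) = 7.73047 km/s.
Transfer-orbit speed at r₂: v_p = √[μ(2/r₂ − 1/a_t)] = 10.1996 km/s.
Second burn Δv₂ = |v₂ − v_p| = 2.469 km/s.
Total Δv = Δv₁ + Δv₂ = 3.933 km/s.

Δv = 3930 m/s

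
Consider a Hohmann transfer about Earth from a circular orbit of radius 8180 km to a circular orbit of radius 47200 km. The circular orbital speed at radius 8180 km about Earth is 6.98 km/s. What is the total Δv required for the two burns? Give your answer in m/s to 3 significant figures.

Δv = 3460 m/s

From the circular-orbit relation v² = μ/r at r = 8180 km: μ = v²r = (6.98)² × 8180 = 3.98533×10^5 km³/s².
Semi-major axis of the transfer orbit: a_t = (8180 + 47200)/2 = 27690 km.
At r₁ the circular-orbit speed is v₁ = √(μ/r₁) = 6.980000 km/s.
On the transfer ellipse at r₁, v² = μ(2/r − 1/a) gives v_p = √[μ(2/r₁ − 1/a_t)] = 9.113075 km/s.
First burn Δv₁ = |v_p − v₁| = 2.133075 km/s.
Circular speed at r₂: v₂ = √(μ/r₂) = 2.905769 km/s.
Transfer-orbit speed at r₂: v_a = √[μ(2/r₂ − 1/a_t)] = 1.579342 km/s.
Second burn Δv₂ = |v₂ − v_a| = 1.326427 km/s.
Δv = Δv₁ + Δv₂ = 2.133075 + 1.326427 = 3.460 km/s.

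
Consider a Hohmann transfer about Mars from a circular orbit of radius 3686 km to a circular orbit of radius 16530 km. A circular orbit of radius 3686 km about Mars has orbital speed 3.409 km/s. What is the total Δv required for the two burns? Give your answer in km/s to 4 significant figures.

From the circular-orbit relation v² = μ/r at r = 3686 km: μ = v²r = (3.409)² × 3686 = 42836.0 km³/s².
Transfer-ellipse semi-major axis a_t = (r₁ + r₂)/2 = (3686 + 16530)/2 = 10108 km.
At r₁ the circular-orbit speed is v₁ = √(μ/r₁) = 3.4090 km/s.
On the transfer ellipse at r₁, vis-viva gives v_p = √[μ(2/r₁ − 1/a_t)] = 4.3594 km/s.
First burn Δv₁ = |v_p − v₁| = 0.9504 km/s.
At r₂, v₂ = √(μ/r₂) = 1.6098 km/s.
Transfer-orbit speed at r₂: v_a = √[μ(2/r₂ − 1/a_t)] = 0.97211 km/s.
Second burn Δv₂ = |v₂ − v_a| = 0.6377 km/s.
Δv = Δv₁ + Δv₂ = 0.9504 + 0.6377 = 1.588 km/s.

Δv = 1.588 km/s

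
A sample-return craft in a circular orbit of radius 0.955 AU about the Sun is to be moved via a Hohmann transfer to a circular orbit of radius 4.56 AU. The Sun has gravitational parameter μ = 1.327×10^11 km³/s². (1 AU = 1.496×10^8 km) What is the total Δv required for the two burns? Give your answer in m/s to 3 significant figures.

Δv = 14500 m/s

In km: r₁ = 0.955 × 1.496×10^8 = 1.42868×10^8 km; r₂ = 4.56 × 1.496×10^8 = 6.82176×10^8 km.
Semi-major axis of the transfer orbit: a_t = (1.42868×10^8 + 6.82176×10^8)/2 = 4.12522×10^8 km.
Circular speed at r₁: v₁ = √(μ/r₁) = √(1.327×10^11/1.42868×10^8) = 30.477 km/s.
On the transfer ellipse at r₁, vis-viva gives v_p = √[μ(2/r₁ − 1/a_t)] = 39.192 km/s.
First burn Δv₁ = |v_p − v₁| = 8.715 km/s.
Circular speed at r₂: v₂ = √(μ/r₂) = 13.947 km/s.
Transfer-orbit speed at r₂: v_a = √[μ(2/r₂ − 1/a_t)] = 8.2079 km/s.
Second burn Δv₂ = |v₂ − v_a| = 5.739 km/s.
Total Δv = Δv₁ + Δv₂ = 14.45 km/s.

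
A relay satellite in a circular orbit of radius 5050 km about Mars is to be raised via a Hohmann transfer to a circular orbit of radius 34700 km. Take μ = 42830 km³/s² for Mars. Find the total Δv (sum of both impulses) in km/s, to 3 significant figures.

Semi-major axis of the transfer orbit: a_t = (5050 + 34700)/2 = 19875 km.
At r₁ the circular-orbit speed is v₁ = √(μ/r₁) = 2.9122 km/s.
Transfer-orbit speed at r₁ (vis-viva): v_p = √[μ(2/r₁ − 1/a_t)] = 3.8480 km/s.
First burn Δv₁ = |v_p − v₁| = 0.9358 km/s.
At r₂, v₂ = √(μ/r₂) = 1.111 km/s.
Transfer-orbit speed at r₂: v_a = √[μ(2/r₂ − 1/a_t)] = 0.5600 km/s.
Second burn Δv₂ = |v₂ − v_a| = 0.5510 km/s.
Δv = Δv₁ + Δv₂ = 0.9358 + 0.5510 = 1.487 km/s.

Δv = 1.49 km/s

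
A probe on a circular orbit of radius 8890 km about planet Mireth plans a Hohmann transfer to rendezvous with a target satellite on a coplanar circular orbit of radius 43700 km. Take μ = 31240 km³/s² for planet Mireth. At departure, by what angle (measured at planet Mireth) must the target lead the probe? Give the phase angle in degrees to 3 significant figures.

φ = 96.0°

The Hohmann ellipse has a_t = (r₁ + r₂)/2 = 26295 km.
The half-period of the transfer ellipse is t = π√(a_t³/μ) = 75788.6 s.
Target angular speed ω₂ = √(μ/r₂³) = 1.93479×10^-5 rad/s.
Angle swept by the target during transfer: ω₂·t = 1.46635 rad = 84.02°.
Arrival is 180° from departure on the ellipse, so φ = 180° − 84.02° = 96.0°.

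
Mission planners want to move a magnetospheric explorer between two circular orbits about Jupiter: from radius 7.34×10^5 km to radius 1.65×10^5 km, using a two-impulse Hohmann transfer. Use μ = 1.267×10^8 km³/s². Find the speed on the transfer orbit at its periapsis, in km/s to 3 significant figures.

v = 35.4 km/s

Transfer-ellipse semi-major axis a_t = (r₁ + r₂)/2 = (7.340×10^5 + 1.650×10^5)/2 = 4.495×10^5 km.
At periapsis, r = 1.650×10^5 km.
From the vis-viva equation, v = √[μ(2/r − 1/a_t)] = 35.41 km/s.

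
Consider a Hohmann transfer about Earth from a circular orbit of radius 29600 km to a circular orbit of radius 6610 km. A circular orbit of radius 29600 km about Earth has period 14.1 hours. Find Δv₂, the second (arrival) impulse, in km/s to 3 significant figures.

From Kepler's third law T² = 4π²r³/μ at r = 29600 km, T = 14.1 hours = 14.1 × 3600 s = 50760 s: μ = 4π²r³/T² = 3.97367×10^5 km³/s².
Semi-major axis of the transfer orbit: a_t = (29600 + 6610)/2 = 18105 km.
On the circular orbit at r = 6610 km, v_c = √(μ/r) = 7.7535 km/s.
Vis-viva on the transfer ellipse at r = 6610 km gives v_t = √[μ(2/r − 1/a_t)] = 9.9138 km/s.
Δv₂ = |v_t − v_c| = |9.9138 − 7.7535| = 2.160 km/s.

Δv₂ = 2.16 km/s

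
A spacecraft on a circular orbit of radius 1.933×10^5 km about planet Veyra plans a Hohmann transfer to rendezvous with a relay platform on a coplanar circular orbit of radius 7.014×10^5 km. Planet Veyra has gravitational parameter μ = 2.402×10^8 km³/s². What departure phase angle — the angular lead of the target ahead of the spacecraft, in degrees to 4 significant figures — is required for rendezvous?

φ = 88.32°

Semi-major axis of the transfer orbit: a_t = (1.933×10^5 + 7.014×10^5)/2 = 4.4735×10^5 km.
Transfer time t = π√(a_t³/μ) = 60651 s.
The target's mean motion on its circular orbit is ω₂ = √(μ/r₂³) = 2.6384×10^-5 rad/s.
Angle swept by the target during transfer: ω₂·t = 1.6002 rad = 91.68°.
The spacecraft traverses 180° on the transfer ellipse, so the target must lead by 180° − 91.68° = 88.32°.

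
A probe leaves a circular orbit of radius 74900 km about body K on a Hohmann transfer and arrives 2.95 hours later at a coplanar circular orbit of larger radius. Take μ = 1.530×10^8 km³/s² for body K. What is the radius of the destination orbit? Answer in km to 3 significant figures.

r₂ = 1.66×10^5 km

Transfer time t = 2.95 hours = 10620 s, and t = π√(a_t³/μ).
So a_t = (μ t²/π²)^(1/3) = (1.530×10^8 × (10620)² / π²)^(1/3) = 1.2047×10^5 km.
Since a_t = (r₁ + r₂)/2, r₂ = 2a_t − r₁ = 2×1.2047×10^5 − 74900 = 1.6604×10^5 km.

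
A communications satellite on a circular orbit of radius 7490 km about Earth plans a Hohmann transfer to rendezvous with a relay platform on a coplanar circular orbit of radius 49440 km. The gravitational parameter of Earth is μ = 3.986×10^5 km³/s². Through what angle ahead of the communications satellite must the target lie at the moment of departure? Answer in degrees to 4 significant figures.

φ = 101.4°

Semi-major axis of the transfer orbit: a_t = (7490 + 49440)/2 = 28465 km.
Transfer time t = π√(a_t³/μ) = 23897 s.
Target angular speed ω₂ = √(μ/r₂³) = 5.7432×10^-5 rad/s.
Angle swept by the target during transfer: ω₂·t = 1.3725 rad = 78.64°.
The communications satellite traverses 180° on the transfer ellipse, so the target must lead by 180° − 78.64° = 101.4°.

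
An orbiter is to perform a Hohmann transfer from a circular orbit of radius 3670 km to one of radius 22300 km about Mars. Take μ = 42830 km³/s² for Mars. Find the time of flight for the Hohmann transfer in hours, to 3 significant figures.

t = 6.24 hours

The Hohmann ellipse has a_t = (r₁ + r₂)/2 = 12985 km.
Transfer time t = π√(a_t³/μ) = π√((12985)³ / 42830) = 22460 s.
Converting: 22460 s ÷ 3600 s/hour = 6.24 hours.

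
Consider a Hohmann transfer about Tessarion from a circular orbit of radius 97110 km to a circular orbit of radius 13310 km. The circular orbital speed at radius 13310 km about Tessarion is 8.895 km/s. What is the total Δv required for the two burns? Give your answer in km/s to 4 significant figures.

Δv = 4.578 km/s

From the circular-orbit relation v² = μ/r at r = 13310 km: μ = v²r = (8.895)² × 13310 = 1.05310×10^6 km³/s².
The Hohmann ellipse has a_t = (r₁ + r₂)/2 = 55210 km.
Circular speed at r₁: v₁ = √(μ/r₁) = √(1.05310×10^6/97110) = 3.293 km/s.
Transfer-orbit speed at r₁ (vis-viva): v_a = √[μ(2/r₁ − 1/a_t)] = 1.617 km/s.
First burn Δv₁ = |v_a − v₁| = 1.676 km/s.
At r₂, v₂ = √(μ/r₂) = 8.8950 km/s.
Transfer-orbit speed at r₂: v_p = √[μ(2/r₂ − 1/a_t)] = 11.797 km/s.
Second burn Δv₂ = |v₂ − v_p| = 2.902 km/s.
Δv = Δv₁ + Δv₂ = 1.676 + 2.902 = 4.578 km/s.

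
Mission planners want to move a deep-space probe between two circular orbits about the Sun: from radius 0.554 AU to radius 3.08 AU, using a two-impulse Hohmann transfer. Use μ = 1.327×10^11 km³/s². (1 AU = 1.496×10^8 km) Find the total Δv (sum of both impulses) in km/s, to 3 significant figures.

Δv = 19.7 km/s

In km: r₁ = 0.554 × 1.496×10^8 = 8.28784×10^7 km; r₂ = 3.08 × 1.496×10^8 = 4.60768×10^8 km.
The Hohmann ellipse has a_t = (r₁ + r₂)/2 = 2.718232×10^8 km.
At r₁ the circular-orbit speed is v₁ = √(μ/r₁) = 40.014 km/s.
Transfer-orbit speed at r₁ (vis-viva equation): v_p = √[μ(2/r₁ − 1/a_t)] = 52.097 km/s.
First burn Δv₁ = |v_p − v₁| = 12.08 km/s.
At r₂, v₂ = √(μ/r₂) = 16.9705 km/s.
Transfer-orbit speed at r₂: v_a = √[μ(2/r₂ − 1/a_t)] = 9.37069 km/s.
Second burn Δv₂ = |v₂ − v_a| = 7.600 km/s.
Total Δv = Δv₁ + Δv₂ = 19.68 km/s.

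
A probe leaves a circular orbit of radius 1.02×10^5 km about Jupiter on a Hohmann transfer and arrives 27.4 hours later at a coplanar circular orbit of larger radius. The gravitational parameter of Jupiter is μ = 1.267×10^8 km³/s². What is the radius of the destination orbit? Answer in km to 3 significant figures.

Transfer time t = 27.4 hours = 98640 s, and t = π√(a_t³/μ).
So a_t = (μ t²/π²)^(1/3) = (1.267×10^8 × (98640)² / π²)^(1/3) = 4.9987×10^5 km.
Since a_t = (r₁ + r₂)/2, r₂ = 2a_t − r₁ = 2×4.9987×10^5 − 1.020×10^5 = 8.9774×10^5 km.

r₂ = 8.98×10^5 km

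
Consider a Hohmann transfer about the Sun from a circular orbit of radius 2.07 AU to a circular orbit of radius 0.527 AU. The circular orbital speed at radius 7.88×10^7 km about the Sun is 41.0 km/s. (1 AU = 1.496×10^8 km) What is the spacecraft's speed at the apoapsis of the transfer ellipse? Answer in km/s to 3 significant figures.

v = 13.2 km/s

From the circular-orbit relation v² = μ/r at r = 7.88×10^7 km: μ = v²r = (41.0)² × 7.88×10^7 = 1.32463×10^11 km³/s².
In km: r₁ = 2.07 × 1.496×10^8 = 3.09672×10^8 km; r₂ = 0.527 × 1.496×10^8 = 7.88392×10^7 km.
Semi-major axis of the transfer orbit: a_t = (3.09672×10^8 + 7.88392×10^7)/2 = 1.942556×10^8 km.
The apoapsis of the transfer ellipse is at r = 3.09672×10^8 km.
Vis-viva: v = √[μ(2/r − 1/a_t)] = √[1.32463×10^11 × (2/3.09672×10^8 − 1/1.942556×10^8)] = 13.18 km/s.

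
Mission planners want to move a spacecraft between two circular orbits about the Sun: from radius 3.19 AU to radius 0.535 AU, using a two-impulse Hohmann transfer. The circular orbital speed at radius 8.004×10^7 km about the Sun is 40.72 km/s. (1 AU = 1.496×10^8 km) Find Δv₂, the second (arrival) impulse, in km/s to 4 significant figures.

From the circular-orbit relation v² = μ/r at r = 8.004×10^7 km: μ = v²r = (40.72)² × 8.004×10^7 = 1.32716×10^11 km³/s².
In km: r₁ = 3.19 × 1.496×10^8 = 4.77224×10^8 km; r₂ = 0.535 × 1.496×10^8 = 8.0036×10^7 km.
Transfer-ellipse semi-major axis a_t = (r₁ + r₂)/2 = (4.77224×10^8 + 8.0036×10^7)/2 = 2.7863×10^8 km.
On the circular orbit at r = 8.0036×10^7 km, v_c = √(μ/r) = 40.72 km/s.
Transfer-orbit speed at the same r (vis-viva, a = a_t): v_t = √[μ(2/r − 1/a_t)] = 53.29 km/s.
Δv₂ = |v_t − v_c| = |53.29 − 40.72| = 12.57 km/s.

Δv₂ = 12.57 km/s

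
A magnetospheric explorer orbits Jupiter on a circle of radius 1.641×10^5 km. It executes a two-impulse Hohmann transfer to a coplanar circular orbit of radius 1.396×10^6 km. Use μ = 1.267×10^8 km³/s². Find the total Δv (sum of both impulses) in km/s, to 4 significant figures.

Semi-major axis of the transfer orbit: a_t = (1.641×10^5 + 1.396×10^6)/2 = 7.8005×10^5 km.
Circular speed at r₁: v₁ = √(μ/r₁) = √(1.267×10^8/1.641×10^5) = 27.787 km/s.
On the transfer ellipse at r₁, vis-viva equation gives v_p = √[μ(2/r₁ − 1/a_t)] = 37.172 km/s.
First burn Δv₁ = |v_p − v₁| = 9.385 km/s.
At r₂, v₂ = √(μ/r₂) = 9.527 km/s.
Transfer-orbit speed at r₂: v_a = √[μ(2/r₂ − 1/a_t)] = 4.370 km/s.
Second burn Δv₂ = |v₂ − v_a| = 5.157 km/s.
Δv = Δv₁ + Δv₂ = 9.385 + 5.157 = 14.54 km/s.

Δv = 14.54 km/s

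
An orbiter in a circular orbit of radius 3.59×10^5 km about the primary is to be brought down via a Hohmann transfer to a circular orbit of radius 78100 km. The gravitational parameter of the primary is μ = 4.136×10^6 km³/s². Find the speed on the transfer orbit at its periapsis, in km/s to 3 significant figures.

v = 9.33 km/s

Semi-major axis of the transfer orbit: a_t = (3.590×10^5 + 78100)/2 = 2.1855×10^5 km.
At periapsis, r = 78100 km.
Vis-viva: v = √[μ(2/r − 1/a_t)] = √[4.136×10^6 × (2/78100 − 1/2.1855×10^5)] = 9.327 km/s.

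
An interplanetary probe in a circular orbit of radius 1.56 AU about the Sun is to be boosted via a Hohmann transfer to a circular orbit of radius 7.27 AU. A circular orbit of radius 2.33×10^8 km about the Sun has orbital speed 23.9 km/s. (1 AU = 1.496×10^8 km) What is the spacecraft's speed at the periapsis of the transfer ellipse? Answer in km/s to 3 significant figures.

From the circular-orbit relation v² = μ/r at r = 2.33×10^8 km: μ = v²r = (23.9)² × 2.33×10^8 = 1.33092×10^11 km³/s².
In km: r₁ = 1.56 × 1.496×10^8 = 2.33376×10^8 km; r₂ = 7.27 × 1.496×10^8 = 1.087592×10^9 km.
Semi-major axis of the transfer orbit: a_t = (2.33376×10^8 + 1.087592×10^9)/2 = 6.60484×10^8 km.
At periapsis, r = 2.33376×10^8 km.
Applying v² = μ(2/r − 1/a_t): v = 30.64 km/s.

v = 30.6 km/s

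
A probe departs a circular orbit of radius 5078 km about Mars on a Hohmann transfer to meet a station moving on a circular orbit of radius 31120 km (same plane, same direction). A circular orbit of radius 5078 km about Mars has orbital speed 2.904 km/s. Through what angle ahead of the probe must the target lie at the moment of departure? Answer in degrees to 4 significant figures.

φ = 100.2°

From the circular-orbit relation v² = μ/r at r = 5078 km: μ = v²r = (2.904)² × 5078 = 42823.9 km³/s².
Semi-major axis of the transfer orbit: a_t = (5078 + 31120)/2 = 18099 km.
Transfer time t = π√(a_t³/μ) = 36965 s.
The target's mean motion on its circular orbit is ω₂ = √(μ/r₂³) = 3.7695×10^-5 rad/s.
Angle swept by the target during transfer: ω₂·t = 1.3934 rad = 79.84°.
The probe traverses 180° on the transfer ellipse, so the target must lead by 180° − 79.84° = 100.2°.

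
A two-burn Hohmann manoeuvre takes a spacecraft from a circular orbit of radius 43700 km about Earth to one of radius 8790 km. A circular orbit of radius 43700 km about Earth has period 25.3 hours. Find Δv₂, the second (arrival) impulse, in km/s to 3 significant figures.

From Kepler's third law T² = 4π²r³/μ at r = 43700 km, T = 25.3 hours = 25.3 × 3600 s = 91080 s: μ = 4π²r³/T² = 3.97153×10^5 km³/s².
Semi-major axis of the transfer orbit: a_t = (43700 + 8790)/2 = 26245 km.
Circular speed at r = 8790 km: v_c = √(μ/r) = 6.722 km/s.
Vis-viva on the transfer ellipse at r = 8790 km gives v_t = √[μ(2/r − 1/a_t)] = 8.674 km/s.
Δv₂ = |v_t − v_c| = |8.674 − 6.722| = 1.952 km/s.

Δv₂ = 1.95 km/s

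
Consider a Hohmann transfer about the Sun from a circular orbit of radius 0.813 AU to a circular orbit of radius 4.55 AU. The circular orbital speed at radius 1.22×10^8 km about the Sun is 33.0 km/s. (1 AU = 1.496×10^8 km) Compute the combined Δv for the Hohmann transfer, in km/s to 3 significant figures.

From the circular-orbit relation v² = μ/r at r = 1.22×10^8 km: μ = v²r = (33.0)² × 1.22×10^8 = 1.32858×10^11 km³/s².
In km: r₁ = 0.813 × 1.496×10^8 = 1.216248×10^8 km; r₂ = 4.55 × 1.496×10^8 = 6.8068×10^8 km.
The Hohmann ellipse has a_t = (r₁ + r₂)/2 = 4.011524×10^8 km.
At r₁ the circular-orbit speed is v₁ = √(μ/r₁) = 33.05 km/s.
Transfer-orbit speed at r₁ (v² = μ(2/r − 1/a)): v_p = √[μ(2/r₁ − 1/a_t)] = 43.05 km/s.
First burn Δv₁ = |v_p − v₁| = 10.00 km/s.
At r₂, v₂ = √(μ/r₂) = 13.971 km/s.
Transfer-orbit speed at r₂: v_a = √[μ(2/r₂ − 1/a_t)] = 7.6927 km/s.
Second burn Δv₂ = |v₂ − v_a| = 6.278 km/s.
Total Δv = Δv₁ + Δv₂ = 16.28 km/s.

Δv = 16.3 km/s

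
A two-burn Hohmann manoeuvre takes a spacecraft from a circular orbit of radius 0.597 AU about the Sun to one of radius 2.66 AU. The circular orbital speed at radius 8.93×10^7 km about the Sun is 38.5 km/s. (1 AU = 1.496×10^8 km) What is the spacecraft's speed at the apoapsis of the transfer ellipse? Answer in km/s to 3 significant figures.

v = 11.0 km/s

From the circular-orbit relation v² = μ/r at r = 8.93×10^7 km: μ = v²r = (38.5)² × 8.93×10^7 = 1.32365×10^11 km³/s².
In km: r₁ = 0.597 × 1.496×10^8 = 8.93112×10^7 km; r₂ = 2.66 × 1.496×10^8 = 3.97936×10^8 km.
Transfer-ellipse semi-major axis a_t = (r₁ + r₂)/2 = (8.93112×10^7 + 3.97936×10^8)/2 = 2.436236×10^8 km.
The apoapsis of the transfer ellipse is at r = 3.97936×10^8 km.
From the vis-viva equation, v = √[μ(2/r − 1/a_t)] = 11.04 km/s.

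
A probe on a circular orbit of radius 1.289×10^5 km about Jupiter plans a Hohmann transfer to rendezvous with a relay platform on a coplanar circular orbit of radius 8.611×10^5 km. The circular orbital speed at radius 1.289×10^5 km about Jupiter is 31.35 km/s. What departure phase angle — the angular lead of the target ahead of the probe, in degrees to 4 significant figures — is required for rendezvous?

φ = 101.5°

From the circular-orbit relation v² = μ/r at r = 1.289×10^5 km: μ = v²r = (31.35)² × 1.289×10^5 = 1.26686×10^8 km³/s².
Semi-major axis of the transfer orbit: a_t = (1.289×10^5 + 8.611×10^5)/2 = 4.950×10^5 km.
The half-period of the transfer ellipse is t = π√(a_t³/μ) = 97206.13 s.
Target angular speed ω₂ = √(μ/r₂³) = 1.408587×10^-5 rad/s.
Angle swept by the target during transfer: ω₂·t = 1.36923 rad = 78.451°.
The probe traverses 180° on the transfer ellipse, so the target must lead by 180° − 78.451° = 101.5°.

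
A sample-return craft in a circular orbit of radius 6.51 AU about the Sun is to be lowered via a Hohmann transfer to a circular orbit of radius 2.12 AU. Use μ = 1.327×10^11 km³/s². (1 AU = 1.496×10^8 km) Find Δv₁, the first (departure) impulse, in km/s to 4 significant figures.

Δv₁ = 3.491 km/s

In km: r₁ = 6.51 × 1.496×10^8 = 9.73896×10^8 km; r₂ = 2.12 × 1.496×10^8 = 3.17152×10^8 km.
Semi-major axis of the transfer orbit: a_t = (9.73896×10^8 + 3.17152×10^8)/2 = 6.45524×10^8 km.
Circular speed at r = 9.73896×10^8 km: v_c = √(μ/r) = 11.673 km/s.
Vis-viva on the transfer ellipse at r = 9.73896×10^8 km gives v_t = √[μ(2/r − 1/a_t)] = 8.1819 km/s.
Δv₁ = |v_t − v_c| = |8.1819 − 11.673| = 3.491 km/s.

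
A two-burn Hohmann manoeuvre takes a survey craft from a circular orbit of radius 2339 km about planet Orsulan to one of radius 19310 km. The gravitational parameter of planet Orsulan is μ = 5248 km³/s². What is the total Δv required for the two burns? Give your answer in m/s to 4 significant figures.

The Hohmann ellipse has a_t = (r₁ + r₂)/2 = 10824.5 km.
Circular speed at r₁: v₁ = √(μ/r₁) = √(5248/2339) = 1.4979 km/s.
On the transfer ellipse at r₁, v² = μ(2/r − 1/a) gives v_p = √[μ(2/r₁ − 1/a_t)] = 2.0006 km/s.
First burn Δv₁ = |v_p − v₁| = 0.5027 km/s.
Circular speed at r₂: v₂ = √(μ/r₂) = 0.5213 km/s.
Transfer-orbit speed at r₂: v_a = √[μ(2/r₂ − 1/a_t)] = 0.2423 km/s.
Second burn Δv₂ = |v₂ − v_a| = 0.2790 km/s.
Total Δv = Δv₁ + Δv₂ = 0.7817 km/s.

Δv = 781.7 m/s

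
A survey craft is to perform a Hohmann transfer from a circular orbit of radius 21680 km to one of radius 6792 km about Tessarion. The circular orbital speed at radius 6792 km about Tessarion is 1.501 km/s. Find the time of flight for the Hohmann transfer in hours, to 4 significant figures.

From the circular-orbit relation v² = μ/r at r = 6792 km: μ = v²r = (1.501)² × 6792 = 15302.4 km³/s².
The Hohmann ellipse has a_t = (r₁ + r₂)/2 = 14236 km.
Half the transfer-orbit period gives t = π√(a_t³/μ) = 43140 s.
Converting: 43140 s ÷ 3600 s/hour = 11.98 hours.

t = 11.98 hours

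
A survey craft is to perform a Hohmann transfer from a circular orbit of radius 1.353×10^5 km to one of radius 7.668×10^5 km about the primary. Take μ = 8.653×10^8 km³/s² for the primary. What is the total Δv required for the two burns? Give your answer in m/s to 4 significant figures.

The Hohmann ellipse has a_t = (r₁ + r₂)/2 = 4.5105×10^5 km.
Circular speed at r₁: v₁ = √(μ/r₁) = √(8.653×10^8/1.353×10^5) = 79.971 km/s.
Transfer-orbit speed at r₁ (vis-viva): v_p = √[μ(2/r₁ − 1/a_t)] = 104.27 km/s.
First burn Δv₁ = |v_p − v₁| = 24.30 km/s.
Circular speed at r₂: v₂ = √(μ/r₂) = 33.59 km/s.
Transfer-orbit speed at r₂: v_a = √[μ(2/r₂ − 1/a_t)] = 18.40 km/s.
Second burn Δv₂ = |v₂ − v_a| = 15.19 km/s.
Δv = Δv₁ + Δv₂ = 24.30 + 15.19 = 39.49 km/s.

Δv = 39490 m/s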